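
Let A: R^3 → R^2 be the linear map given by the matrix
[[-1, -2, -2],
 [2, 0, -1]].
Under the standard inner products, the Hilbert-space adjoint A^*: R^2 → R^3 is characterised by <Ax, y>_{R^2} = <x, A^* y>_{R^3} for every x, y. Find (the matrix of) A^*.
A^* = A^T =
[[-1, 2],
 [-2, 0],
 [-2, -1]]

For real matrices with standard dot products, the defining identity <Ax, y> = <x, A^* y> gives (Ax)^T y = x^T (A^*) y, i.e. x^T A^T y = x^T (A^*) y. Since this holds for all x, y, we must have A^* = A^T. Therefore
A^* =
[[-1, 2],
 [-2, 0],
 [-2, -1]].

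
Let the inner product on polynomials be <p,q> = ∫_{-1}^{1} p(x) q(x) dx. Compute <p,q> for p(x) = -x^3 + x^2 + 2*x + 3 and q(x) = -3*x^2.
<p,q> = -36/5

Expand the product: p(x)·q(x) = 3*x^5 - 3*x^4 - 6*x^3 - 9*x^2.
∫_{-1}^{1} of each monomial x^k gives [2/(k+1) if k even, 0 if k odd]. Integrating term-by-term (or equivalently evaluating the antiderivative F(x) = x^6/2 - 3*x^5/5 - 3*x^4/2 - 3*x^3 at the endpoints):
  F(1) − F(−1) = -23/5 − (13/5) = -36/5.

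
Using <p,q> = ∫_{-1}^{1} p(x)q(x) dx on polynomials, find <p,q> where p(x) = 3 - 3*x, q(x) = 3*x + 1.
<p,q> = 0

Expand the product: p(x)·q(x) = -9*x^2 + 6*x + 3.
∫_{-1}^{1} of each monomial x^k gives [2/(k+1) if k even, 0 if k odd]. Integrating term-by-term (or equivalently evaluating the antiderivative F(x) = -3*x^3 + 3*x^2 + 3*x at the endpoints):
  F(1) − F(−1) = 3 − (3) = 0.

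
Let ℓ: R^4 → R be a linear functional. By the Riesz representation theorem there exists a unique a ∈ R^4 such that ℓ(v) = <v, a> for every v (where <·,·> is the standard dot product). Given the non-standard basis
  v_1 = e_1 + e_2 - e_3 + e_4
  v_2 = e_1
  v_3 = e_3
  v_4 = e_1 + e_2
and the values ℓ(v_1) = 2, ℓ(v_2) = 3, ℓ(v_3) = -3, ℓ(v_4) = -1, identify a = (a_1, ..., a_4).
a = (3, -4, -3, 0)

Write a = (a_1, ..., a_4) in the standard basis. For each basis vector v_i, ℓ(v_i) = <v_i, a> is a linear equation in the a_j's. Collect the n equations into a matrix system V a = ℓ, where row i of V is v_i (expressed in the standard basis). Since V is invertible (lower-triangular with 1s on the diagonal, up to permutation), solve by back-substitution:
  V =
[[1, 1, -1, 1],
 [1, 0, 0, 0],
 [0, 0, 1, 0],
 [1, 1, 0, 0]]
  V a = (2, 3, -3, -1)
Solving gives a = (3, -4, -3, 0).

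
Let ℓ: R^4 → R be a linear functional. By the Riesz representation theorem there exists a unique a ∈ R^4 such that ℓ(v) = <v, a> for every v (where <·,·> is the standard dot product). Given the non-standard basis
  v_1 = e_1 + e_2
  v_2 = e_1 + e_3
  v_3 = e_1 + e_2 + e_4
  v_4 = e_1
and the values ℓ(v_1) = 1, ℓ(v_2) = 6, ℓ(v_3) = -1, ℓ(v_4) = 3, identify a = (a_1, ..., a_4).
a = (3, -2, 3, -2)

Write a = (a_1, ..., a_4) in the standard basis. For each basis vector v_i, ℓ(v_i) = <v_i, a> is a linear equation in the a_j's. Collect the n equations into a matrix system V a = ℓ, where row i of V is v_i (expressed in the standard basis). Since V is invertible (lower-triangular with 1s on the diagonal, up to permutation), solve by back-substitution:
  V =
[[1, 1, 0, 0],
 [1, 0, 1, 0],
 [1, 1, 0, 1],
 [1, 0, 0, 0]]
  V a = (1, 6, -1, 3)
Solving gives a = (3, -2, 3, -2).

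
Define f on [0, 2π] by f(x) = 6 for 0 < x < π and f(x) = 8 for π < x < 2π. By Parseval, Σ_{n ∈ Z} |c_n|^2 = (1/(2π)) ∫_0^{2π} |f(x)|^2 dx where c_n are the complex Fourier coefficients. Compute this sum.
Σ |c_n|^2 = 50

Parseval equates the L^2 energy of f (normalised by 1/(2π)) with the ℓ^2 sum of its Fourier coefficients: (1/(2π)) ∫_0^{2π} |f|^2 = Σ |c_n|^2.
Compute the left side: (1/(2π)) [∫_0^π 6^2 dx + ∫_π^{2π} 8^2 dx] = (1/(2π)) · (36π + 64π) = (36 + 64)/2 = 50.
So Σ_{n ∈ Z} |c_n|^2 = 50.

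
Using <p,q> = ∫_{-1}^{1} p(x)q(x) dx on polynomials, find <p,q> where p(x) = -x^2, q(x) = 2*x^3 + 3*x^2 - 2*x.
<p,q> = -6/5

Expand the product: p(x)·q(x) = -2*x^5 - 3*x^4 + 2*x^3.
∫_{-1}^{1} of each monomial x^k gives [2/(k+1) if k even, 0 if k odd]. Integrating term-by-term (or equivalently evaluating the antiderivative F(x) = -x^6/3 - 3*x^5/5 + x^4/2 at the endpoints):
  F(1) − F(−1) = -13/30 − (23/30) = -6/5.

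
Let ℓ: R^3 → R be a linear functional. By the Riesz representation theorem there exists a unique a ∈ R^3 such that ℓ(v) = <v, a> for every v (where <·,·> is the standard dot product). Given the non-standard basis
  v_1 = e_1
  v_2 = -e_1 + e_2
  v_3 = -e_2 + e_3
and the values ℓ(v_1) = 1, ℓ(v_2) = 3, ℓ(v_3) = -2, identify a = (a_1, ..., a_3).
a = (1, 4, 2)

Write a = (a_1, ..., a_3) in the standard basis. For each basis vector v_i, ℓ(v_i) = <v_i, a> is a linear equation in the a_j's. Collect the n equations into a matrix system V a = ℓ, where row i of V is v_i (expressed in the standard basis). Since V is invertible (lower-triangular with 1s on the diagonal, up to permutation), solve by back-substitution:
  V =
[[1, 0, 0],
 [-1, 1, 0],
 [0, -1, 1]]
  V a = (1, 3, -2)
Solving gives a = (1, 4, 2).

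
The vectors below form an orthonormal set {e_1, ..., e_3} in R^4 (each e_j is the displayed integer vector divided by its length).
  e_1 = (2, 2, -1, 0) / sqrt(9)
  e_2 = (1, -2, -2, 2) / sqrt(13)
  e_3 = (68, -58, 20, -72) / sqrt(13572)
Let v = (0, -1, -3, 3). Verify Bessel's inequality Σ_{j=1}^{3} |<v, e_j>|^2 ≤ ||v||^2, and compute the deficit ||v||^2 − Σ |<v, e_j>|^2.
Σ |<v, e_j>|^2 = 542/29; ||v||^2 = 19; deficit = 9/29

Write each e_j = u_j / sqrt(<u_j, u_j>) where u_j is the displayed integer vector. Then <v, e_j> = <v, u_j> / sqrt(<u_j, u_j>), so |<v, e_j>|^2 = <v, u_j>^2 / <u_j, u_j>.
Coefficients: <v, e_1> = 1/sqrt(9), <v, e_2> = 14/sqrt(13), <v, e_3> = -218/sqrt(13572).
Square and sum: Σ |<v, e_j>|^2 = 542/29.
Compute ||v||^2 = v·v = 19.
Deficit = 19 − 542/29 = 9/29 ≥ 0, confirming Bessel's inequality. (The deficit equals ||v − Σ <v,e_j> e_j||^2, the squared distance from v to span{e_j}.)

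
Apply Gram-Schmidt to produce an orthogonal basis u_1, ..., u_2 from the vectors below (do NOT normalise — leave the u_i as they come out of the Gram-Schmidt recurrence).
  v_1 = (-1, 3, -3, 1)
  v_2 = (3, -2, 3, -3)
Orthogonal basis:
  u_1 = (-1, 3, -3, 1)
  u_2 = (39/20, 23/20, -3/20, -39/20)

Apply the Gram-Schmidt recurrence
  u_1 = v_1
  u_i = v_i − Σ_{j<i} ((v_i · u_j) / (u_j · u_j)) · u_j.

Step by step this gives:
  u_1 = (-1, 3, -3, 1)
  u_2 = (39/20, 23/20, -3/20, -39/20)

Orthogonality check:
  u_2 · u_1 = 0 (should be 0)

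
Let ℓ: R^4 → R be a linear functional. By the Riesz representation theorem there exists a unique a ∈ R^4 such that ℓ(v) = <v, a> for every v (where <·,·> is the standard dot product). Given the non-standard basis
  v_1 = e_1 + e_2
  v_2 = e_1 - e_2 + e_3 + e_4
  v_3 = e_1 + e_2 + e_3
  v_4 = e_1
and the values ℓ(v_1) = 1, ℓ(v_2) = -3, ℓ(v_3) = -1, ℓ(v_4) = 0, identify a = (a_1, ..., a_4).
a = (0, 1, -2, 0)

Write a = (a_1, ..., a_4) in the standard basis. For each basis vector v_i, ℓ(v_i) = <v_i, a> is a linear equation in the a_j's. Collect the n equations into a matrix system V a = ℓ, where row i of V is v_i (expressed in the standard basis). Since V is invertible (lower-triangular with 1s on the diagonal, up to permutation), solve by back-substitution:
  V =
[[1, 1, 0, 0],
 [1, -1, 1, 1],
 [1, 1, 1, 0],
 [1, 0, 0, 0]]
  V a = (1, -3, -1, 0)
Solving gives a = (0, 1, -2, 0).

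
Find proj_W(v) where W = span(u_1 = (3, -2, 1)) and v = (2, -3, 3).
proj_W(v) = (45/14, -15/7, 15/14)

Set up U = [u_1 | ... | u_1] ∈ R^(3×1). The projector onto W = col(U) is P = U (U^T U)^(-1) U^T.
Compute U^T U =
  [14],
and U^T v = (15).
Solve U^T U · c = U^T v for the coefficients: c = (15/14). The projection is proj_W(v) = U c.
Check: (v - proj_W(v)) · u_1 = 0  (should be 0).
Result: proj_W(v) = (45/14, -15/7, 15/14).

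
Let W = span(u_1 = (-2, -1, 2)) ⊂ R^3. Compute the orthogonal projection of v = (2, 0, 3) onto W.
proj_W(v) = (-4/9, -2/9, 4/9)

Set up U = [u_1 | ... | u_1] ∈ R^(3×1). The projector onto W = col(U) is P = U (U^T U)^(-1) U^T.
Compute U^T U =
  [9],
and U^T v = (2).
Solve U^T U · c = U^T v for the coefficients: c = (2/9). The projection is proj_W(v) = U c.
Check: (v - proj_W(v)) · u_1 = 0  (should be 0).
Result: proj_W(v) = (-4/9, -2/9, 4/9).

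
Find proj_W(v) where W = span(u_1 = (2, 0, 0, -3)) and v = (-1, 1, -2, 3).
proj_W(v) = (-22/13, 0, 0, 33/13)

Set up U = [u_1 | ... | u_1] ∈ R^(4×1). The projector onto W = col(U) is P = U (U^T U)^(-1) U^T.
Compute U^T U =
  [13],
and U^T v = (-11).
Solve U^T U · c = U^T v for the coefficients: c = (-11/13). The projection is proj_W(v) = U c.
Check: (v - proj_W(v)) · u_1 = 0  (should be 0).
Result: proj_W(v) = (-22/13, 0, 0, 33/13).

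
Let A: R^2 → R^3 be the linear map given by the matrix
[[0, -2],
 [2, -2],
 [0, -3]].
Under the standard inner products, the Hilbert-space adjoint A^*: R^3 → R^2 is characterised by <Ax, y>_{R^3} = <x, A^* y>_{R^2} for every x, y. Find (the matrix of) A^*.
A^* = A^T =
[[0, 2, 0],
 [-2, -2, -3]]

For real matrices with standard dot products, the defining identity <Ax, y> = <x, A^* y> gives (Ax)^T y = x^T (A^*) y, i.e. x^T A^T y = x^T (A^*) y. Since this holds for all x, y, we must have A^* = A^T. Therefore
A^* =
[[0, 2, 0],
 [-2, -2, -3]].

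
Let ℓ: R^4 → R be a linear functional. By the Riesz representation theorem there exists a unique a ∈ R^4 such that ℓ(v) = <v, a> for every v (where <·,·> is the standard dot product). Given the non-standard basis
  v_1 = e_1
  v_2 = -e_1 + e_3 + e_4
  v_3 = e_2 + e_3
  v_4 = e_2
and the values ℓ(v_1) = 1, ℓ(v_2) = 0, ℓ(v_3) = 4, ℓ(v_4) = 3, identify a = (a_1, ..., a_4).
a = (1, 3, 1, 0)

Write a = (a_1, ..., a_4) in the standard basis. For each basis vector v_i, ℓ(v_i) = <v_i, a> is a linear equation in the a_j's. Collect the n equations into a matrix system V a = ℓ, where row i of V is v_i (expressed in the standard basis). Since V is invertible (lower-triangular with 1s on the diagonal, up to permutation), solve by back-substitution:
  V =
[[1, 0, 0, 0],
 [-1, 0, 1, 1],
 [0, 1, 1, 0],
 [0, 1, 0, 0]]
  V a = (1, 0, 4, 3)
Solving gives a = (1, 3, 1, 0).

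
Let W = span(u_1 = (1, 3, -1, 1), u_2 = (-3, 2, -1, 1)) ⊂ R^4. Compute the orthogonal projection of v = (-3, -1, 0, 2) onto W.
proj_W(v) = (-489/155, -59/155, -23/155, 23/155)

Set up U = [u_1 | ... | u_2] ∈ R^(4×2). The projector onto W = col(U) is P = U (U^T U)^(-1) U^T.
Compute U^T U =
  [12, 5]
  [5, 15],
and U^T v = (-4, 9).
Solve U^T U · c = U^T v for the coefficients: c = (-21/31, 128/155). The projection is proj_W(v) = U c.
Check: (v - proj_W(v)) · u_1 = 0  (should be 0).
Check: (v - proj_W(v)) · u_2 = 0  (should be 0).
Result: proj_W(v) = (-489/155, -59/155, -23/155, 23/155).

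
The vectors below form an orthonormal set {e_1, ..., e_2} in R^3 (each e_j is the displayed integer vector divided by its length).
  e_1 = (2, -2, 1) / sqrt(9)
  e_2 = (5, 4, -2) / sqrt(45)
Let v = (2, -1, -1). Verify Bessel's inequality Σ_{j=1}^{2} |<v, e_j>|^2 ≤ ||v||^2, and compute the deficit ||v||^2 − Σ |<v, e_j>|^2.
Σ |<v, e_j>|^2 = 21/5; ||v||^2 = 6; deficit = 9/5

Write each e_j = u_j / sqrt(<u_j, u_j>) where u_j is the displayed integer vector. Then <v, e_j> = <v, u_j> / sqrt(<u_j, u_j>), so |<v, e_j>|^2 = <v, u_j>^2 / <u_j, u_j>.
Coefficients: <v, e_1> = 5/sqrt(9), <v, e_2> = 8/sqrt(45).
Square and sum: Σ |<v, e_j>|^2 = 21/5.
Compute ||v||^2 = v·v = 6.
Deficit = 6 − 21/5 = 9/5 ≥ 0, confirming Bessel's inequality. (The deficit equals ||v − Σ <v,e_j> e_j||^2, the squared distance from v to span{e_j}.)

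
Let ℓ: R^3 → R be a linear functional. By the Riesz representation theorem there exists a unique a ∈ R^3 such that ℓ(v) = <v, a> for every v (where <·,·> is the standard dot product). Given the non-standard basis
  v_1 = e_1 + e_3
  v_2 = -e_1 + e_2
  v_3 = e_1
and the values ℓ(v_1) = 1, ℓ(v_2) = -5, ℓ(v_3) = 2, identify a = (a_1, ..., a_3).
a = (2, -3, -1)

Write a = (a_1, ..., a_3) in the standard basis. For each basis vector v_i, ℓ(v_i) = <v_i, a> is a linear equation in the a_j's. Collect the n equations into a matrix system V a = ℓ, where row i of V is v_i (expressed in the standard basis). Since V is invertible (lower-triangular with 1s on the diagonal, up to permutation), solve by back-substitution:
  V =
[[1, 0, 1],
 [-1, 1, 0],
 [1, 0, 0]]
  V a = (1, -5, 2)
Solving gives a = (2, -3, -1).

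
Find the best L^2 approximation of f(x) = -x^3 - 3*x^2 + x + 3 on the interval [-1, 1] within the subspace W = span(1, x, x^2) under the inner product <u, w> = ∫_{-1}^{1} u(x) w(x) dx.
g(x) = -3*x^2 + 2*x/5 + 3

The best approximation g ∈ W is the orthogonal projection of f onto W. Writing g = a_0 + a_1 x + a_2 x^2, the coefficients solve the normal equations G · a = b where
  G_{ij} = <φ_i, φ_j> and b_i = <f, φ_i>, with φ_0 = 1, φ_1 = x, φ_2 = x^2.
G =
  [2, 0, 2/3]
  [0, 2/3, 0]
  [2/3, 0, 2/5],
b = (4, 4/15, 4/5).
Solving gives a_0 = 3, a_1 = 2/5, a_2 = -3, so
  g(x) = -3*x^2 + 2*x/5 + 3.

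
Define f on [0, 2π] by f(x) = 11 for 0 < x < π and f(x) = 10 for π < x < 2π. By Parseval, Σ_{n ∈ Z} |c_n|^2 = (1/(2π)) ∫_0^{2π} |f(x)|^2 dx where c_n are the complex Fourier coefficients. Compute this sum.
Σ |c_n|^2 = 221/2

Parseval equates the L^2 energy of f (normalised by 1/(2π)) with the ℓ^2 sum of its Fourier coefficients: (1/(2π)) ∫_0^{2π} |f|^2 = Σ |c_n|^2.
Compute the left side: (1/(2π)) [∫_0^π 11^2 dx + ∫_π^{2π} 10^2 dx] = (1/(2π)) · (121π + 100π) = (121 + 100)/2 = 221/2.
So Σ_{n ∈ Z} |c_n|^2 = 221/2.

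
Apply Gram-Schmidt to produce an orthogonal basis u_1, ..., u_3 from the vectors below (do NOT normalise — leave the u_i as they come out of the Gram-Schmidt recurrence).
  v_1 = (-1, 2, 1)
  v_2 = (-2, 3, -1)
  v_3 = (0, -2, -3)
Orthogonal basis:
  u_1 = (-1, 2, 1)
  u_2 = (-5/6, 2/3, -13/6)
  u_3 = (-3/7, -9/35, 3/35)

Apply the Gram-Schmidt recurrence
  u_1 = v_1
  u_i = v_i − Σ_{j<i} ((v_i · u_j) / (u_j · u_j)) · u_j.

Step by step this gives:
  u_1 = (-1, 2, 1)
  u_2 = (-5/6, 2/3, -13/6)
  u_3 = (-3/7, -9/35, 3/35)

Orthogonality check:
  u_2 · u_1 = 0 (should be 0)
  u_3 · u_1 = 0 (should be 0)
  u_3 · u_2 = 0 (should be 0)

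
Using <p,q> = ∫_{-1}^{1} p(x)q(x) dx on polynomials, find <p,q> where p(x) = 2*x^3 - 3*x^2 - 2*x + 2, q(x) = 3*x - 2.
<p,q> = -28/5

Expand the product: p(x)·q(x) = 6*x^4 - 13*x^3 + 10*x - 4.
∫_{-1}^{1} of each monomial x^k gives [2/(k+1) if k even, 0 if k odd]. Integrating term-by-term (or equivalently evaluating the antiderivative F(x) = 6*x^5/5 - 13*x^4/4 + 5*x^2 - 4*x at the endpoints):
  F(1) − F(−1) = -21/20 − (91/20) = -28/5.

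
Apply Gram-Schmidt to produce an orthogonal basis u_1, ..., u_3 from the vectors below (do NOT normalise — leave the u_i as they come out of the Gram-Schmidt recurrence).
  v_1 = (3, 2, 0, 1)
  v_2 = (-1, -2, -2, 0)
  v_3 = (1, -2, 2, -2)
Orthogonal basis:
  u_1 = (3, 2, 0, 1)
  u_2 = (1/2, -1, -2, 1/2)
  u_3 = (144/77, -156/77, 12/11, -120/77)

Apply the Gram-Schmidt recurrence
  u_1 = v_1
  u_i = v_i − Σ_{j<i} ((v_i · u_j) / (u_j · u_j)) · u_j.

Step by step this gives:
  u_1 = (3, 2, 0, 1)
  u_2 = (1/2, -1, -2, 1/2)
  u_3 = (144/77, -156/77, 12/11, -120/77)

Orthogonality check:
  u_2 · u_1 = 0 (should be 0)
  u_3 · u_1 = 0 (should be 0)
  u_3 · u_2 = 0 (should be 0)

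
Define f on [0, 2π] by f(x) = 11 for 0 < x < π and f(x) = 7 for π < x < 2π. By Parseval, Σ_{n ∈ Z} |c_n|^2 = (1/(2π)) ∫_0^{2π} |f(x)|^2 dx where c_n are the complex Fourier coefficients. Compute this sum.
Σ |c_n|^2 = 85

Parseval equates the L^2 energy of f (normalised by 1/(2π)) with the ℓ^2 sum of its Fourier coefficients: (1/(2π)) ∫_0^{2π} |f|^2 = Σ |c_n|^2.
Compute the left side: (1/(2π)) [∫_0^π 11^2 dx + ∫_π^{2π} 7^2 dx] = (1/(2π)) · (121π + 49π) = (121 + 49)/2 = 85.
So Σ_{n ∈ Z} |c_n|^2 = 85.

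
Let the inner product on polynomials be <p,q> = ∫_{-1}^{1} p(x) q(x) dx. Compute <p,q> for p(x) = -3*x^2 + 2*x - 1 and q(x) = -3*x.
<p,q> = -4

Expand the product: p(x)·q(x) = 9*x^3 - 6*x^2 + 3*x.
∫_{-1}^{1} of each monomial x^k gives [2/(k+1) if k even, 0 if k odd]. Integrating term-by-term (or equivalently evaluating the antiderivative F(x) = 9*x^4/4 - 2*x^3 + 3*x^2/2 at the endpoints):
  F(1) − F(−1) = 7/4 − (23/4) = -4.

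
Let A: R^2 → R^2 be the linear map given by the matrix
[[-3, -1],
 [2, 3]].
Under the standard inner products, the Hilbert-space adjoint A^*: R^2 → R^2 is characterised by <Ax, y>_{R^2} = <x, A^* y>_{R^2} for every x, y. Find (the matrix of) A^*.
A^* = A^T =
[[-3, 2],
 [-1, 3]]

For real matrices with standard dot products, the defining identity <Ax, y> = <x, A^* y> gives (Ax)^T y = x^T (A^*) y, i.e. x^T A^T y = x^T (A^*) y. Since this holds for all x, y, we must have A^* = A^T. Therefore
A^* =
[[-3, 2],
 [-1, 3]].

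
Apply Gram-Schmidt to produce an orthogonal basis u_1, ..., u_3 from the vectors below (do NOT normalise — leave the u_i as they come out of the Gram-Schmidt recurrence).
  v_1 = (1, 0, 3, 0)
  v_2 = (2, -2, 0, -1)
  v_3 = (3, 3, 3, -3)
Orthogonal basis:
  u_1 = (1, 0, 3, 0)
  u_2 = (9/5, -2, -3/5, -1)
  u_3 = (72/43, 135/43, -24/43, -126/43)

Apply the Gram-Schmidt recurrence
  u_1 = v_1
  u_i = v_i − Σ_{j<i} ((v_i · u_j) / (u_j · u_j)) · u_j.

Step by step this gives:
  u_1 = (1, 0, 3, 0)
  u_2 = (9/5, -2, -3/5, -1)
  u_3 = (72/43, 135/43, -24/43, -126/43)

Orthogonality check:
  u_2 · u_1 = 0 (should be 0)
  u_3 · u_1 = 0 (should be 0)
  u_3 · u_2 = 0 (should be 0)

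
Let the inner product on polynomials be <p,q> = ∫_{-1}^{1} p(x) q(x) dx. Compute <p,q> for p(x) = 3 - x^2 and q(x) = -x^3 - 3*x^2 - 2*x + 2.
<p,q> = 88/15

Expand the product: p(x)·q(x) = x^5 + 3*x^4 - x^3 - 11*x^2 - 6*x + 6.
∫_{-1}^{1} of each monomial x^k gives [2/(k+1) if k even, 0 if k odd]. Integrating term-by-term (or equivalently evaluating the antiderivative F(x) = x^6/6 + 3*x^5/5 - x^4/4 - 11*x^3/3 - 3*x^2 + 6*x at the endpoints):
  F(1) − F(−1) = -3/20 − (-361/60) = 88/15.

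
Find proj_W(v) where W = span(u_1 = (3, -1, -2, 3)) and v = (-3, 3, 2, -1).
proj_W(v) = (-57/23, 19/23, 38/23, -57/23)

Set up U = [u_1 | ... | u_1] ∈ R^(4×1). The projector onto W = col(U) is P = U (U^T U)^(-1) U^T.
Compute U^T U =
  [23],
and U^T v = (-19).
Solve U^T U · c = U^T v for the coefficients: c = (-19/23). The projection is proj_W(v) = U c.
Check: (v - proj_W(v)) · u_1 = 0  (should be 0).
Result: proj_W(v) = (-57/23, 19/23, 38/23, -57/23).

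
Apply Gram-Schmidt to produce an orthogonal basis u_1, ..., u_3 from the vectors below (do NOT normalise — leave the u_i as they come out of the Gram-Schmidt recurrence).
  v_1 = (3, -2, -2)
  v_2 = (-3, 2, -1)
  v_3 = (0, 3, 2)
Orthogonal basis:
  u_1 = (3, -2, -2)
  u_2 = (-18/17, 12/17, -39/17)
  u_3 = (18/13, 27/13, 0)

Apply the Gram-Schmidt recurrence
  u_1 = v_1
  u_i = v_i − Σ_{j<i} ((v_i · u_j) / (u_j · u_j)) · u_j.

Step by step this gives:
  u_1 = (3, -2, -2)
  u_2 = (-18/17, 12/17, -39/17)
  u_3 = (18/13, 27/13, 0)

Orthogonality check:
  u_2 · u_1 = 0 (should be 0)
  u_3 · u_1 = 0 (should be 0)
  u_3 · u_2 = 0 (should be 0)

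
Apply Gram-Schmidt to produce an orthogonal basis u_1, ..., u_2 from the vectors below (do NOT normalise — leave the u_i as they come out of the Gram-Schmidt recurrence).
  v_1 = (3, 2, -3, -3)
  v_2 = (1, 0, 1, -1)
Orthogonal basis:
  u_1 = (3, 2, -3, -3)
  u_2 = (22/31, -6/31, 40/31, -22/31)

Apply the Gram-Schmidt recurrence
  u_1 = v_1
  u_i = v_i − Σ_{j<i} ((v_i · u_j) / (u_j · u_j)) · u_j.

Step by step this gives:
  u_1 = (3, 2, -3, -3)
  u_2 = (22/31, -6/31, 40/31, -22/31)

Orthogonality check:
  u_2 · u_1 = 0 (should be 0)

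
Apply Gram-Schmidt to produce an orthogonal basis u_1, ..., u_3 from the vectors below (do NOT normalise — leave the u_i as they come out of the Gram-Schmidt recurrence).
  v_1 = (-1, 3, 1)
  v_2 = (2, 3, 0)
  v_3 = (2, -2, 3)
Orthogonal basis:
  u_1 = (-1, 3, 1)
  u_2 = (29/11, 12/11, -7/11)
  u_3 = (111/94, -37/47, 333/94)

Apply the Gram-Schmidt recurrence
  u_1 = v_1
  u_i = v_i − Σ_{j<i} ((v_i · u_j) / (u_j · u_j)) · u_j.

Step by step this gives:
  u_1 = (-1, 3, 1)
  u_2 = (29/11, 12/11, -7/11)
  u_3 = (111/94, -37/47, 333/94)

Orthogonality check:
  u_2 · u_1 = 0 (should be 0)
  u_3 · u_1 = 0 (should be 0)
  u_3 · u_2 = 0 (should be 0)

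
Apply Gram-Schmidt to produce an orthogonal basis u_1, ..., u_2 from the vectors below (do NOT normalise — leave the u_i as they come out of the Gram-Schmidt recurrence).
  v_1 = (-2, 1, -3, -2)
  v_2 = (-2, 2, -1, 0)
Orthogonal basis:
  u_1 = (-2, 1, -3, -2)
  u_2 = (-1, 3/2, 1/2, 1)

Apply the Gram-Schmidt recurrence
  u_1 = v_1
  u_i = v_i − Σ_{j<i} ((v_i · u_j) / (u_j · u_j)) · u_j.

Step by step this gives:
  u_1 = (-2, 1, -3, -2)
  u_2 = (-1, 3/2, 1/2, 1)

Orthogonality check:
  u_2 · u_1 = 0 (should be 0)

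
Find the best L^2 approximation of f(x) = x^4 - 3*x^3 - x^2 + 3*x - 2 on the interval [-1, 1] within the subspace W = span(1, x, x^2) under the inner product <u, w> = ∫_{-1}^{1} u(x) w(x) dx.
g(x) = -x^2/7 + 6*x/5 - 73/35

The best approximation g ∈ W is the orthogonal projection of f onto W. Writing g = a_0 + a_1 x + a_2 x^2, the coefficients solve the normal equations G · a = b where
  G_{ij} = <φ_i, φ_j> and b_i = <f, φ_i>, with φ_0 = 1, φ_1 = x, φ_2 = x^2.
G =
  [2, 0, 2/3]
  [0, 2/3, 0]
  [2/3, 0, 2/5],
b = (-64/15, 4/5, -152/105).
Solving gives a_0 = -73/35, a_1 = 6/5, a_2 = -1/7, so
  g(x) = -x^2/7 + 6*x/5 - 73/35.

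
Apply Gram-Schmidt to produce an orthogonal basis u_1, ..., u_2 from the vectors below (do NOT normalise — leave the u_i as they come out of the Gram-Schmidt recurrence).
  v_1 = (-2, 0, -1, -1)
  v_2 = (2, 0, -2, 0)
Orthogonal basis:
  u_1 = (-2, 0, -1, -1)
  u_2 = (4/3, 0, -7/3, -1/3)

Apply the Gram-Schmidt recurrence
  u_1 = v_1
  u_i = v_i − Σ_{j<i} ((v_i · u_j) / (u_j · u_j)) · u_j.

Step by step this gives:
  u_1 = (-2, 0, -1, -1)
  u_2 = (4/3, 0, -7/3, -1/3)

Orthogonality check:
  u_2 · u_1 = 0 (should be 0)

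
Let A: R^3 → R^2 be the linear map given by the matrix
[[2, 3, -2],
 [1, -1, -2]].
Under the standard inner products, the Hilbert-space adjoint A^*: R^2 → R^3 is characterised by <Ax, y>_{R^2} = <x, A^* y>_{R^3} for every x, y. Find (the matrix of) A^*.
A^* = A^T =
[[2, 1],
 [3, -1],
 [-2, -2]]

For real matrices with standard dot products, the defining identity <Ax, y> = <x, A^* y> gives (Ax)^T y = x^T (A^*) y, i.e. x^T A^T y = x^T (A^*) y. Since this holds for all x, y, we must have A^* = A^T. Therefore
A^* =
[[2, 1],
 [3, -1],
 [-2, -2]].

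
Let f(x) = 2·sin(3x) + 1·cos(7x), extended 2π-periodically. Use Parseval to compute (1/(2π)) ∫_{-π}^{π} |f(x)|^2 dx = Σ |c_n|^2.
Σ |c_n|^2 = 5/2

Expand |f|^2 and use orthogonality of {sin(nx), cos(mx)} on [-π, π]:
  ∫_{-π}^{π} sin(nx)^2 dx = π, ∫ cos(mx)^2 dx = π, and cross terms integrate to 0.
So ∫_{-π}^{π} f(x)^2 dx = 2^2 · π + 1^2 · π = (4 + 1)π.
Divide by 2π: (4 + 1)/2 = 5/2.
By Parseval, this equals Σ |c_n|^2.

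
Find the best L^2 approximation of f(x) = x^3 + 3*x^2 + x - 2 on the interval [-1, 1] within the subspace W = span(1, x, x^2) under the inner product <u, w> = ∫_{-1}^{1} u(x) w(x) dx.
g(x) = 3*x^2 + 8*x/5 - 2

The best approximation g ∈ W is the orthogonal projection of f onto W. Writing g = a_0 + a_1 x + a_2 x^2, the coefficients solve the normal equations G · a = b where
  G_{ij} = <φ_i, φ_j> and b_i = <f, φ_i>, with φ_0 = 1, φ_1 = x, φ_2 = x^2.
G =
  [2, 0, 2/3]
  [0, 2/3, 0]
  [2/3, 0, 2/5],
b = (-2, 16/15, -2/15).
Solving gives a_0 = -2, a_1 = 8/5, a_2 = 3, so
  g(x) = 3*x^2 + 8*x/5 - 2.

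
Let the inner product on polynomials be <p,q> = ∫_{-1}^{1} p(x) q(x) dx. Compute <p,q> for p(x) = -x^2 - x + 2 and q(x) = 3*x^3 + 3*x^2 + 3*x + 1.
<p,q> = 44/15

Expand the product: p(x)·q(x) = -3*x^5 - 6*x^4 + 2*x^2 + 5*x + 2.
∫_{-1}^{1} of each monomial x^k gives [2/(k+1) if k even, 0 if k odd]. Integrating term-by-term (or equivalently evaluating the antiderivative F(x) = -x^6/2 - 6*x^5/5 + 2*x^3/3 + 5*x^2/2 + 2*x at the endpoints):
  F(1) − F(−1) = 52/15 − (8/15) = 44/15.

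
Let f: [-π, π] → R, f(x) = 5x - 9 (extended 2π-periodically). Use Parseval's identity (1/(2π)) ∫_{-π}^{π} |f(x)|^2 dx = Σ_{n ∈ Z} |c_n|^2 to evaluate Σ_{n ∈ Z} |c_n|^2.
Σ |c_n|^2 = 25π^2/3 + 81

Expand and integrate term by term over [-π, π]:
  ∫ (5x)^2 dx = 25·(2π^3/3); ∫ 2·5·(-9)·x dx = 0 (odd integrand); ∫ (-9)^2 dx = 81·2π.
So (1/(2π)) ∫_{-π}^{π} (5x - 9)^2 dx = 25π^2/3 + 81 = 25π^2/3 + 81.
Parseval ⇒ Σ |c_n|^2 = 25π^2/3 + 81.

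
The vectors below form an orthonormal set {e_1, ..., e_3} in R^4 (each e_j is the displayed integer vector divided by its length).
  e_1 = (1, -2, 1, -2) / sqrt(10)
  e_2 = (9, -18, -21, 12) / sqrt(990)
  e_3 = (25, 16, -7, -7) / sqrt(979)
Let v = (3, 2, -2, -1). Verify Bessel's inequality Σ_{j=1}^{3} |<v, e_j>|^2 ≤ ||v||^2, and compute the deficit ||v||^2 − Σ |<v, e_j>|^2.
Σ |<v, e_j>|^2 = 1538/89; ||v||^2 = 18; deficit = 64/89

Write each e_j = u_j / sqrt(<u_j, u_j>) where u_j is the displayed integer vector. Then <v, e_j> = <v, u_j> / sqrt(<u_j, u_j>), so |<v, e_j>|^2 = <v, u_j>^2 / <u_j, u_j>.
Coefficients: <v, e_1> = -1/sqrt(10), <v, e_2> = 21/sqrt(990), <v, e_3> = 128/sqrt(979).
Square and sum: Σ |<v, e_j>|^2 = 1538/89.
Compute ||v||^2 = v·v = 18.
Deficit = 18 − 1538/89 = 64/89 ≥ 0, confirming Bessel's inequality. (The deficit equals ||v − Σ <v,e_j> e_j||^2, the squared distance from v to span{e_j}.)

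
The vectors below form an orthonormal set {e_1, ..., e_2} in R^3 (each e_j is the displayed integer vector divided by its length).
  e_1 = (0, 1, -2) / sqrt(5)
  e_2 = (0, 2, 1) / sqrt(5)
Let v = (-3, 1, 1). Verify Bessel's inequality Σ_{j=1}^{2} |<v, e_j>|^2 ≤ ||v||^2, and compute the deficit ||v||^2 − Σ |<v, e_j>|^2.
Σ |<v, e_j>|^2 = 2; ||v||^2 = 11; deficit = 9

Write each e_j = u_j / sqrt(<u_j, u_j>) where u_j is the displayed integer vector. Then <v, e_j> = <v, u_j> / sqrt(<u_j, u_j>), so |<v, e_j>|^2 = <v, u_j>^2 / <u_j, u_j>.
Coefficients: <v, e_1> = -1/sqrt(5), <v, e_2> = 3/sqrt(5).
Square and sum: Σ |<v, e_j>|^2 = 2.
Compute ||v||^2 = v·v = 11.
Deficit = 11 − 2 = 9 ≥ 0, confirming Bessel's inequality. (The deficit equals ||v − Σ <v,e_j> e_j||^2, the squared distance from v to span{e_j}.)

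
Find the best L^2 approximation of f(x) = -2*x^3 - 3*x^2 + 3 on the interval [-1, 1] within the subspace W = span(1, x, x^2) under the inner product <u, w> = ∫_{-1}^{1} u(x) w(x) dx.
g(x) = -3*x^2 - 6*x/5 + 3

The best approximation g ∈ W is the orthogonal projection of f onto W. Writing g = a_0 + a_1 x + a_2 x^2, the coefficients solve the normal equations G · a = b where
  G_{ij} = <φ_i, φ_j> and b_i = <f, φ_i>, with φ_0 = 1, φ_1 = x, φ_2 = x^2.
G =
  [2, 0, 2/3]
  [0, 2/3, 0]
  [2/3, 0, 2/5],
b = (4, -4/5, 4/5).
Solving gives a_0 = 3, a_1 = -6/5, a_2 = -3, so
  g(x) = -3*x^2 - 6*x/5 + 3.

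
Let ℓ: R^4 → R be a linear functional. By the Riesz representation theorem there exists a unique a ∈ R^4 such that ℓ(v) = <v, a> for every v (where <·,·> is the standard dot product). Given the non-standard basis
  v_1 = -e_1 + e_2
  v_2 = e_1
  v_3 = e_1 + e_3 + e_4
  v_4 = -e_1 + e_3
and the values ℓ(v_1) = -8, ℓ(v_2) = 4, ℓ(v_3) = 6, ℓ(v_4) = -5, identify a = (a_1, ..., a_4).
a = (4, -4, -1, 3)

Write a = (a_1, ..., a_4) in the standard basis. For each basis vector v_i, ℓ(v_i) = <v_i, a> is a linear equation in the a_j's. Collect the n equations into a matrix system V a = ℓ, where row i of V is v_i (expressed in the standard basis). Since V is invertible (lower-triangular with 1s on the diagonal, up to permutation), solve by back-substitution:
  V =
[[-1, 1, 0, 0],
 [1, 0, 0, 0],
 [1, 0, 1, 1],
 [-1, 0, 1, 0]]
  V a = (-8, 4, 6, -5)
Solving gives a = (4, -4, -1, 3).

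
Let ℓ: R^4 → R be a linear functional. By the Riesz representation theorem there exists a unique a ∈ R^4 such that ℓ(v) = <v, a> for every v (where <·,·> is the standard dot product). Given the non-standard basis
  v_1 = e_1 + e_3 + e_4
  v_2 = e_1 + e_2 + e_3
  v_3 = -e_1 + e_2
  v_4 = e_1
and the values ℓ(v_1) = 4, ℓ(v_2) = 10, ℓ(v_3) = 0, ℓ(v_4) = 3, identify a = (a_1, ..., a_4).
a = (3, 3, 4, -3)

Write a = (a_1, ..., a_4) in the standard basis. For each basis vector v_i, ℓ(v_i) = <v_i, a> is a linear equation in the a_j's. Collect the n equations into a matrix system V a = ℓ, where row i of V is v_i (expressed in the standard basis). Since V is invertible (lower-triangular with 1s on the diagonal, up to permutation), solve by back-substitution:
  V =
[[1, 0, 1, 1],
 [1, 1, 1, 0],
 [-1, 1, 0, 0],
 [1, 0, 0, 0]]
  V a = (4, 10, 0, 3)
Solving gives a = (3, 3, 4, -3).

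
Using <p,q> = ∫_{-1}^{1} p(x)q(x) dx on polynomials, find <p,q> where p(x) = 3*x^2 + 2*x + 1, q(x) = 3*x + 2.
<p,q> = 12

Expand the product: p(x)·q(x) = 9*x^3 + 12*x^2 + 7*x + 2.
∫_{-1}^{1} of each monomial x^k gives [2/(k+1) if k even, 0 if k odd]. Integrating term-by-term (or equivalently evaluating the antiderivative F(x) = 9*x^4/4 + 4*x^3 + 7*x^2/2 + 2*x at the endpoints):
  F(1) − F(−1) = 47/4 − (-1/4) = 12.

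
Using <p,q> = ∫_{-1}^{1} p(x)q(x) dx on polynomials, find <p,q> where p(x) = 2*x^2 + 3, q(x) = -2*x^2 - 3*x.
<p,q> = -28/5

Expand the product: p(x)·q(x) = -4*x^4 - 6*x^3 - 6*x^2 - 9*x.
∫_{-1}^{1} of each monomial x^k gives [2/(k+1) if k even, 0 if k odd]. Integrating term-by-term (or equivalently evaluating the antiderivative F(x) = -4*x^5/5 - 3*x^4/2 - 2*x^3 - 9*x^2/2 at the endpoints):
  F(1) − F(−1) = -44/5 − (-16/5) = -28/5.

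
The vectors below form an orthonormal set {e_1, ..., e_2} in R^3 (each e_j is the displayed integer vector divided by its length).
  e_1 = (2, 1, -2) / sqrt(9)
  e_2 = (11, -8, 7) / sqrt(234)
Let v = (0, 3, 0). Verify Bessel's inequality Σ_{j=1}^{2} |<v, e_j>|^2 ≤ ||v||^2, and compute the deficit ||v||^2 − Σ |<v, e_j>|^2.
Σ |<v, e_j>|^2 = 45/13; ||v||^2 = 9; deficit = 72/13

Write each e_j = u_j / sqrt(<u_j, u_j>) where u_j is the displayed integer vector. Then <v, e_j> = <v, u_j> / sqrt(<u_j, u_j>), so |<v, e_j>|^2 = <v, u_j>^2 / <u_j, u_j>.
Coefficients: <v, e_1> = 3/sqrt(9), <v, e_2> = -24/sqrt(234).
Square and sum: Σ |<v, e_j>|^2 = 45/13.
Compute ||v||^2 = v·v = 9.
Deficit = 9 − 45/13 = 72/13 ≥ 0, confirming Bessel's inequality. (The deficit equals ||v − Σ <v,e_j> e_j||^2, the squared distance from v to span{e_j}.)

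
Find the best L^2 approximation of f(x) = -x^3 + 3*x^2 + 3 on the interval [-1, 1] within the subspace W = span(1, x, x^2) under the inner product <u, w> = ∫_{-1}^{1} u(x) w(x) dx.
g(x) = 3*x^2 - 3*x/5 + 3

The best approximation g ∈ W is the orthogonal projection of f onto W. Writing g = a_0 + a_1 x + a_2 x^2, the coefficients solve the normal equations G · a = b where
  G_{ij} = <φ_i, φ_j> and b_i = <f, φ_i>, with φ_0 = 1, φ_1 = x, φ_2 = x^2.
G =
  [2, 0, 2/3]
  [0, 2/3, 0]
  [2/3, 0, 2/5],
b = (8, -2/5, 16/5).
Solving gives a_0 = 3, a_1 = -3/5, a_2 = 3, so
  g(x) = 3*x^2 - 3*x/5 + 3.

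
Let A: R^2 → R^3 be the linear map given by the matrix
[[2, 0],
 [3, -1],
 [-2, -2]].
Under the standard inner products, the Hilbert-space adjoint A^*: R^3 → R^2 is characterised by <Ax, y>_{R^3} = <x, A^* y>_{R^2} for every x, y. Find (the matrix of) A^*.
A^* = A^T =
[[2, 3, -2],
 [0, -1, -2]]

For real matrices with standard dot products, the defining identity <Ax, y> = <x, A^* y> gives (Ax)^T y = x^T (A^*) y, i.e. x^T A^T y = x^T (A^*) y. Since this holds for all x, y, we must have A^* = A^T. Therefore
A^* =
[[2, 3, -2],
 [0, -1, -2]].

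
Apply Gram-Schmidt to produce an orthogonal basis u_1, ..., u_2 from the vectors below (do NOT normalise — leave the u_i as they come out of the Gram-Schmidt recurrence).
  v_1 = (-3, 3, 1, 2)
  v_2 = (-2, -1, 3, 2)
Orthogonal basis:
  u_1 = (-3, 3, 1, 2)
  u_2 = (-16/23, -53/23, 59/23, 26/23)

Apply the Gram-Schmidt recurrence
  u_1 = v_1
  u_i = v_i − Σ_{j<i} ((v_i · u_j) / (u_j · u_j)) · u_j.

Step by step this gives:
  u_1 = (-3, 3, 1, 2)
  u_2 = (-16/23, -53/23, 59/23, 26/23)

Orthogonality check:
  u_2 · u_1 = 0 (should be 0)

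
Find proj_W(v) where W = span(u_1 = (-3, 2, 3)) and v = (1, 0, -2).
proj_W(v) = (27/22, -9/11, -27/22)

Set up U = [u_1 | ... | u_1] ∈ R^(3×1). The projector onto W = col(U) is P = U (U^T U)^(-1) U^T.
Compute U^T U =
  [22],
and U^T v = (-9).
Solve U^T U · c = U^T v for the coefficients: c = (-9/22). The projection is proj_W(v) = U c.
Check: (v - proj_W(v)) · u_1 = 0  (should be 0).
Result: proj_W(v) = (27/22, -9/11, -27/22).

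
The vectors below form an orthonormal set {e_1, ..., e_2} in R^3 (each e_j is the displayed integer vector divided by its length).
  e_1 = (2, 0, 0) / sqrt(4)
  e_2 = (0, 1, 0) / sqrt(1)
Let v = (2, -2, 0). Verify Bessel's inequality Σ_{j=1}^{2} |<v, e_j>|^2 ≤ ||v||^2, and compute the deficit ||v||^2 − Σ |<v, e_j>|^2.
Σ |<v, e_j>|^2 = 8; ||v||^2 = 8; deficit = 0

Write each e_j = u_j / sqrt(<u_j, u_j>) where u_j is the displayed integer vector. Then <v, e_j> = <v, u_j> / sqrt(<u_j, u_j>), so |<v, e_j>|^2 = <v, u_j>^2 / <u_j, u_j>.
Coefficients: <v, e_1> = 4/sqrt(4), <v, e_2> = -2/sqrt(1).
Square and sum: Σ |<v, e_j>|^2 = 8.
Compute ||v||^2 = v·v = 8.
Deficit = 8 − 8 = 0 ≥ 0, confirming Bessel's inequality. (The deficit equals ||v − Σ <v,e_j> e_j||^2, the squared distance from v to span{e_j}.)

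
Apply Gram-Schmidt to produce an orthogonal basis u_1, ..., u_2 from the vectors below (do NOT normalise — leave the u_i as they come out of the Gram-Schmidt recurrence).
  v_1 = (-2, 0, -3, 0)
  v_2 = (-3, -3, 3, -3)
Orthogonal basis:
  u_1 = (-2, 0, -3, 0)
  u_2 = (-45/13, -3, 30/13, -3)

Apply the Gram-Schmidt recurrence
  u_1 = v_1
  u_i = v_i − Σ_{j<i} ((v_i · u_j) / (u_j · u_j)) · u_j.

Step by step this gives:
  u_1 = (-2, 0, -3, 0)
  u_2 = (-45/13, -3, 30/13, -3)

Orthogonality check:
  u_2 · u_1 = 0 (should be 0)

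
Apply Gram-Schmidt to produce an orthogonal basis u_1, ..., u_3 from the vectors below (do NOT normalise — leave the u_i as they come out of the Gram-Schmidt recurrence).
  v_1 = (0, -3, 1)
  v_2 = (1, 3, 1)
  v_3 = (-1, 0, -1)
Orthogonal basis:
  u_1 = (0, -3, 1)
  u_2 = (1, 3/5, 9/5)
  u_3 = (-9/23, 3/46, 9/46)

Apply the Gram-Schmidt recurrence
  u_1 = v_1
  u_i = v_i − Σ_{j<i} ((v_i · u_j) / (u_j · u_j)) · u_j.

Step by step this gives:
  u_1 = (0, -3, 1)
  u_2 = (1, 3/5, 9/5)
  u_3 = (-9/23, 3/46, 9/46)

Orthogonality check:
  u_2 · u_1 = 0 (should be 0)
  u_3 · u_1 = 0 (should be 0)
  u_3 · u_2 = 0 (should be 0)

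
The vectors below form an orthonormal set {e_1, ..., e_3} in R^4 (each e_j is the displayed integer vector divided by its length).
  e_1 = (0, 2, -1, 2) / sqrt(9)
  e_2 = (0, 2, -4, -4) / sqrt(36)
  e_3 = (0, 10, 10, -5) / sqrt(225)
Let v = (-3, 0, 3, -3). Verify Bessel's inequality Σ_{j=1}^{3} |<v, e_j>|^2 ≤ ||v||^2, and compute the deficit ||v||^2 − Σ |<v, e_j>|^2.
Σ |<v, e_j>|^2 = 18; ||v||^2 = 27; deficit = 9

Write each e_j = u_j / sqrt(<u_j, u_j>) where u_j is the displayed integer vector. Then <v, e_j> = <v, u_j> / sqrt(<u_j, u_j>), so |<v, e_j>|^2 = <v, u_j>^2 / <u_j, u_j>.
Coefficients: <v, e_1> = -9/sqrt(9), <v, e_2> = 0/sqrt(36), <v, e_3> = 45/sqrt(225).
Square and sum: Σ |<v, e_j>|^2 = 18.
Compute ||v||^2 = v·v = 27.
Deficit = 27 − 18 = 9 ≥ 0, confirming Bessel's inequality. (The deficit equals ||v − Σ <v,e_j> e_j||^2, the squared distance from v to span{e_j}.)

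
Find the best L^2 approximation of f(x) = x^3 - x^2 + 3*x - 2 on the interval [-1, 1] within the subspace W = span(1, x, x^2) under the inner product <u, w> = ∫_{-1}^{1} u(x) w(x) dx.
g(x) = -x^2 + 18*x/5 - 2

The best approximation g ∈ W is the orthogonal projection of f onto W. Writing g = a_0 + a_1 x + a_2 x^2, the coefficients solve the normal equations G · a = b where
  G_{ij} = <φ_i, φ_j> and b_i = <f, φ_i>, with φ_0 = 1, φ_1 = x, φ_2 = x^2.
G =
  [2, 0, 2/3]
  [0, 2/3, 0]
  [2/3, 0, 2/5],
b = (-14/3, 12/5, -26/15).
Solving gives a_0 = -2, a_1 = 18/5, a_2 = -1, so
  g(x) = -x^2 + 18*x/5 - 2.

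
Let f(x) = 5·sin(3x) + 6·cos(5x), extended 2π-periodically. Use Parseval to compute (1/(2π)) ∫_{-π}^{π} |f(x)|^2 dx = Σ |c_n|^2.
Σ |c_n|^2 = 61/2

Expand |f|^2 and use orthogonality of {sin(nx), cos(mx)} on [-π, π]:
  ∫_{-π}^{π} sin(nx)^2 dx = π, ∫ cos(mx)^2 dx = π, and cross terms integrate to 0.
So ∫_{-π}^{π} f(x)^2 dx = 5^2 · π + 6^2 · π = (25 + 36)π.
Divide by 2π: (25 + 36)/2 = 61/2.
By Parseval, this equals Σ |c_n|^2.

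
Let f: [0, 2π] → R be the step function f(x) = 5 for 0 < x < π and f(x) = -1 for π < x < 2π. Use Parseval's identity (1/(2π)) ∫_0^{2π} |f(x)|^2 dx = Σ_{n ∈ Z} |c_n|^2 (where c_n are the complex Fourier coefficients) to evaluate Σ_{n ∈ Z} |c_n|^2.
Σ |c_n|^2 = 13

Parseval equates the L^2 energy of f (normalised by 1/(2π)) with the ℓ^2 sum of its Fourier coefficients: (1/(2π)) ∫_0^{2π} |f|^2 = Σ |c_n|^2.
Compute the left side: (1/(2π)) [∫_0^π 5^2 dx + ∫_π^{2π} (-1)^2 dx] = (1/(2π)) · (25π + 1π) = (25 + 1)/2 = 13.
So Σ_{n ∈ Z} |c_n|^2 = 13.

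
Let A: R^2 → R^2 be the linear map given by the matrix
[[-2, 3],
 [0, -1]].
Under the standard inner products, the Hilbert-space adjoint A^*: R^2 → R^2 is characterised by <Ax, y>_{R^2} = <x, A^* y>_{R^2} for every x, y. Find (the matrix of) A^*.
A^* = A^T =
[[-2, 0],
 [3, -1]]

For real matrices with standard dot products, the defining identity <Ax, y> = <x, A^* y> gives (Ax)^T y = x^T (A^*) y, i.e. x^T A^T y = x^T (A^*) y. Since this holds for all x, y, we must have A^* = A^T. Therefore
A^* =
[[-2, 0],
 [3, -1]].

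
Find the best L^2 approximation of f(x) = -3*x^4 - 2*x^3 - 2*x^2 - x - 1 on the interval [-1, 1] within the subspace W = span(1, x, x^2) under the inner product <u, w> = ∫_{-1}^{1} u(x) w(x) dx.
g(x) = -32*x^2/7 - 11*x/5 - 26/35

The best approximation g ∈ W is the orthogonal projection of f onto W. Writing g = a_0 + a_1 x + a_2 x^2, the coefficients solve the normal equations G · a = b where
  G_{ij} = <φ_i, φ_j> and b_i = <f, φ_i>, with φ_0 = 1, φ_1 = x, φ_2 = x^2.
G =
  [2, 0, 2/3]
  [0, 2/3, 0]
  [2/3, 0, 2/5],
b = (-68/15, -22/15, -244/105).
Solving gives a_0 = -26/35, a_1 = -11/5, a_2 = -32/7, so
  g(x) = -32*x^2/7 - 11*x/5 - 26/35.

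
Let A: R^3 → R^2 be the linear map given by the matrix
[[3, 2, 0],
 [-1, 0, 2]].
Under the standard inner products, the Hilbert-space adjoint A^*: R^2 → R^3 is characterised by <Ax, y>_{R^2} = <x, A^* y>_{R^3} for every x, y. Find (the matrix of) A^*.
A^* = A^T =
[[3, -1],
 [2, 0],
 [0, 2]]

For real matrices with standard dot products, the defining identity <Ax, y> = <x, A^* y> gives (Ax)^T y = x^T (A^*) y, i.e. x^T A^T y = x^T (A^*) y. Since this holds for all x, y, we must have A^* = A^T. Therefore
A^* =
[[3, -1],
 [2, 0],
 [0, 2]].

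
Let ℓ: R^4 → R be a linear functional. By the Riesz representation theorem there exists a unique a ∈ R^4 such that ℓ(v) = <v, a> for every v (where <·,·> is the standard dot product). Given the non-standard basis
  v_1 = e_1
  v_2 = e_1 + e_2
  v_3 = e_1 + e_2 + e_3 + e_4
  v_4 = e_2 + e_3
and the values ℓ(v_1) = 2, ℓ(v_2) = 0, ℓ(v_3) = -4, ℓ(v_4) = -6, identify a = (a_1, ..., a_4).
a = (2, -2, -4, 0)

Write a = (a_1, ..., a_4) in the standard basis. For each basis vector v_i, ℓ(v_i) = <v_i, a> is a linear equation in the a_j's. Collect the n equations into a matrix system V a = ℓ, where row i of V is v_i (expressed in the standard basis). Since V is invertible (lower-triangular with 1s on the diagonal, up to permutation), solve by back-substitution:
  V =
[[1, 0, 0, 0],
 [1, 1, 0, 0],
 [1, 1, 1, 1],
 [0, 1, 1, 0]]
  V a = (2, 0, -4, -6)
Solving gives a = (2, -2, -4, 0).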